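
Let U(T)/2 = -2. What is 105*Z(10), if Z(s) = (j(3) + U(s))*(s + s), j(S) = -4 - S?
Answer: -23100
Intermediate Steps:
U(T) = -4 (U(T) = 2*(-2) = -4)
Z(s) = -22*s (Z(s) = ((-4 - 1*3) - 4)*(s + s) = ((-4 - 3) - 4)*(2*s) = (-7 - 4)*(2*s) = -22*s)
105*Z(10) = 105*(-22*10) = 105*(-220) = -23100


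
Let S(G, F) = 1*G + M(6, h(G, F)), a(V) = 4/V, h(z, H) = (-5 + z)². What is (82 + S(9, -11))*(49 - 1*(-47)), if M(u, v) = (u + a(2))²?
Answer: 14880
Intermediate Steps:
M(u, v) = (2 + u)² (M(u, v) = (u + 4/2)² = (u + 4*(½))² = (u + 2)² = (2 + u)²)
S(G, F) = 64 + G (S(G, F) = 1*G + (2 + 6)² = G + 8² = G + 64 = 64 + G)
(82 + S(9, -11))*(49 - 1*(-47)) = (82 + (64 + 9))*(49 - 1*(-47)) = (82 + 73)*(49 + 47) = 155*96 = 14880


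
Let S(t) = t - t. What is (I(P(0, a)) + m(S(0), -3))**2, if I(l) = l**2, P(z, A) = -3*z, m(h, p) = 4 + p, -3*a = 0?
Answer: 1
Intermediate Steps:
a = 0 (a = -1/3*0 = 0)
S(t) = 0
(I(P(0, a)) + m(S(0), -3))**2 = ((-3*0)**2 + (4 - 3))**2 = (0**2 + 1)**2 = (0 + 1)**2 = 1**2 = 1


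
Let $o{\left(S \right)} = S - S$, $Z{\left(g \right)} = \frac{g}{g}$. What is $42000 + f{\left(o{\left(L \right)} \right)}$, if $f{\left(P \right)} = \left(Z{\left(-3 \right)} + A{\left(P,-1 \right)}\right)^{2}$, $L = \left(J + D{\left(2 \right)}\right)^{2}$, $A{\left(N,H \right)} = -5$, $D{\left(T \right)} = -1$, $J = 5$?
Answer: $42016$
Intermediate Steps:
$Z{\left(g \right)} = 1$
$L = 16$ ($L = \left(5 - 1\right)^{2} = 4^{2} = 16$)
$o{\left(S \right)} = 0$
$f{\left(P \right)} = 16$ ($f{\left(P \right)} = \left(1 - 5\right)^{2} = \left(-4\right)^{2} = 16$)
$42000 + f{\left(o{\left(L \right)} \right)} = 42000 + 16 = 42016$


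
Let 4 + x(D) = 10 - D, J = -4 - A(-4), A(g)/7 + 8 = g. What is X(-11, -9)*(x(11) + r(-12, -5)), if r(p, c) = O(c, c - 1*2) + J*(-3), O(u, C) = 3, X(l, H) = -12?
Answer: 2904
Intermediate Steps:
A(g) = -56 + 7*g
J = 80 (J = -4 - (-56 + 7*(-4)) = -4 - (-56 - 28) = -4 - 1*(-84) = -4 + 84 = 80)
r(p, c) = -237 (r(p, c) = 3 + 80*(-3) = 3 - 240 = -237)
x(D) = 6 - D (x(D) = -4 + (10 - D) = 6 - D)
X(-11, -9)*(x(11) + r(-12, -5)) = -12*((6 - 1*11) - 237) = -12*((6 - 11) - 237) = -12*(-5 - 237) = -12*(-242) = 2904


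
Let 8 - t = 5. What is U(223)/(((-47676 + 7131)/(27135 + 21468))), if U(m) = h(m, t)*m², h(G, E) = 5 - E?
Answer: -94783474/795 ≈ -1.1922e+5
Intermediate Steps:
t = 3 (t = 8 - 1*5 = 8 - 5 = 3)
U(m) = 2*m² (U(m) = (5 - 1*3)*m² = (5 - 3)*m² = 2*m²)
U(223)/(((-47676 + 7131)/(27135 + 21468))) = (2*223²)/(((-47676 + 7131)/(27135 + 21468))) = (2*49729)/((-40545/48603)) = 99458/((-40545*1/48603)) = 99458/(-795/953) = 99458*(-953/795) = -94783474/795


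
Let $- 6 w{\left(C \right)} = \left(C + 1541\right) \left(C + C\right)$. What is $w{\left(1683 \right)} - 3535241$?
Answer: $-5343905$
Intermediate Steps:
$w{\left(C \right)} = - \frac{C \left(1541 + C\right)}{3}$ ($w{\left(C \right)} = - \frac{\left(C + 1541\right) \left(C + C\right)}{6} = - \frac{\left(1541 + C\right) 2 C}{6} = - \frac{2 C \left(1541 + C\right)}{6} = - \frac{C \left(1541 + C\right)}{3}$)
$w{\left(1683 \right)} - 3535241 = \left(- \frac{1}{3}\right) 1683 \left(1541 + 1683\right) - 3535241 = \left(- \frac{1}{3}\right) 1683 \cdot 3224 - 3535241 = -1808664 - 3535241 = -5343905$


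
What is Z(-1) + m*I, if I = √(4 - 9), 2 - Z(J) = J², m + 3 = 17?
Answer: 1 + 14*I*√5 ≈ 1.0 + 31.305*I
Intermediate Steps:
m = 14 (m = -3 + 17 = 14)
Z(J) = 2 - J²
I = I*√5 (I = √(-5) = I*√5 ≈ 2.2361*I)
Z(-1) + m*I = (2 - 1*(-1)²) + 14*(I*√5) = (2 - 1*1) + 14*I*√5 = (2 - 1) + 14*I*√5 = 1 + 14*I*√5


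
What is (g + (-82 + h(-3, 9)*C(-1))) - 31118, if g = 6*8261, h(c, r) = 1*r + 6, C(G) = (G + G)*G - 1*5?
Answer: 18321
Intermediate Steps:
C(G) = -5 + 2*G**2 (C(G) = (2*G)*G - 5 = 2*G**2 - 5 = -5 + 2*G**2)
h(c, r) = 6 + r (h(c, r) = r + 6 = 6 + r)
g = 49566
(g + (-82 + h(-3, 9)*C(-1))) - 31118 = (49566 + (-82 + (6 + 9)*(-5 + 2*(-1)**2))) - 31118 = (49566 + (-82 + 15*(-5 + 2*1))) - 31118 = (49566 + (-82 + 15*(-5 + 2))) - 31118 = (49566 + (-82 + 15*(-3))) - 31118 = (49566 + (-82 - 45)) - 31118 = (49566 - 127) - 31118 = 49439 - 31118 = 18321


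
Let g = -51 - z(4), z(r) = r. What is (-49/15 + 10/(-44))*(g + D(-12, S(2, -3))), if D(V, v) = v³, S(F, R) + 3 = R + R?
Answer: 451976/165 ≈ 2739.3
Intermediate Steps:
S(F, R) = -3 + 2*R (S(F, R) = -3 + (R + R) = -3 + 2*R)
g = -55 (g = -51 - 1*4 = -51 - 4 = -55)
(-49/15 + 10/(-44))*(g + D(-12, S(2, -3))) = (-49/15 + 10/(-44))*(-55 + (-3 + 2*(-3))³) = (-49*1/15 + 10*(-1/44))*(-55 + (-3 - 6)³) = (-49/15 - 5/22)*(-55 + (-9)³) = -1153*(-55 - 729)/330 = -1153/330*(-784) = 451976/165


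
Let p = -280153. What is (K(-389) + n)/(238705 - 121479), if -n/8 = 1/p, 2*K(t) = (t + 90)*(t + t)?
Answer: 32584875591/32841215578 ≈ 0.99219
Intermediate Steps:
K(t) = t*(90 + t) (K(t) = ((t + 90)*(t + t))/2 = ((90 + t)*(2*t))/2 = (2*t*(90 + t))/2 = t*(90 + t))
n = 8/280153 (n = -8/(-280153) = -8*(-1/280153) = 8/280153 ≈ 2.8556e-5)
(K(-389) + n)/(238705 - 121479) = (-389*(90 - 389) + 8/280153)/(238705 - 121479) = (-389*(-299) + 8/280153)/117226 = (116311 + 8/280153)*(1/117226) = (32584875591/280153)*(1/117226) = 32584875591/32841215578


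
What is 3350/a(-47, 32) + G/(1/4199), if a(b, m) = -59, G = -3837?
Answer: -950585567/59 ≈ -1.6112e+7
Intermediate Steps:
3350/a(-47, 32) + G/(1/4199) = 3350/(-59) - 3837/(1/4199) = 3350*(-1/59) - 3837/1/4199 = -3350/59 - 3837*4199 = -3350/59 - 16111563 = -950585567/59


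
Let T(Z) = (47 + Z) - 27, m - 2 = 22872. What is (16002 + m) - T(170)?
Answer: 38686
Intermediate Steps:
m = 22874 (m = 2 + 22872 = 22874)
T(Z) = 20 + Z
(16002 + m) - T(170) = (16002 + 22874) - (20 + 170) = 38876 - 1*190 = 38876 - 190 = 38686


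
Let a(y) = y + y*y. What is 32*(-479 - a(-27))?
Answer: -37792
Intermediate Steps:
a(y) = y + y**2
32*(-479 - a(-27)) = 32*(-479 - (-27)*(1 - 27)) = 32*(-479 - (-27)*(-26)) = 32*(-479 - 1*702) = 32*(-479 - 702) = 32*(-1181) = -37792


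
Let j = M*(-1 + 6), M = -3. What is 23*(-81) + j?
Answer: -1878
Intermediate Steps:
j = -15 (j = -3*(-1 + 6) = -3*5 = -15)
23*(-81) + j = 23*(-81) - 15 = -1863 - 15 = -1878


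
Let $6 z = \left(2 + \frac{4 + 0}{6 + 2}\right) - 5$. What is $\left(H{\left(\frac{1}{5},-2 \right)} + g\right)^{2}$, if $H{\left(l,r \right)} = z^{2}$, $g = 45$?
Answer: $\frac{42315025}{20736} \approx 2040.7$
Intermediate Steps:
$z = - \frac{5}{12}$ ($z = \frac{\left(2 + \frac{4 + 0}{6 + 2}\right) - 5}{6} = \frac{\left(2 + \frac{4}{8}\right) - 5}{6} = \frac{\left(2 + 4 \cdot \frac{1}{8}\right) - 5}{6} = \frac{\left(2 + \frac{1}{2}\right) - 5}{6} = \frac{\frac{5}{2} - 5}{6} = \frac{1}{6} \left(- \frac{5}{2}\right) = - \frac{5}{12} \approx -0.41667$)
$H{\left(l,r \right)} = \frac{25}{144}$ ($H{\left(l,r \right)} = \left(- \frac{5}{12}\right)^{2} = \frac{25}{144}$)
$\left(H{\left(\frac{1}{5},-2 \right)} + g\right)^{2} = \left(\frac{25}{144} + 45\right)^{2} = \left(\frac{6505}{144}\right)^{2} = \frac{42315025}{20736}$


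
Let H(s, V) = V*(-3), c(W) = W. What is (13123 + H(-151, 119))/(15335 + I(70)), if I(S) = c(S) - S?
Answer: 12766/15335 ≈ 0.83247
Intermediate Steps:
H(s, V) = -3*V
I(S) = 0 (I(S) = S - S = 0)
(13123 + H(-151, 119))/(15335 + I(70)) = (13123 - 3*119)/(15335 + 0) = (13123 - 357)/15335 = 12766*(1/15335) = 12766/15335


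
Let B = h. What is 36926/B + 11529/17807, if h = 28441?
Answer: 985437571/506448887 ≈ 1.9458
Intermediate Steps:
B = 28441
36926/B + 11529/17807 = 36926/28441 + 11529/17807 = 985437571/506448887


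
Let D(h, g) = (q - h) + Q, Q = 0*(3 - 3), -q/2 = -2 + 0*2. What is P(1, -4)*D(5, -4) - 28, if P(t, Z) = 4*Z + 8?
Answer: -20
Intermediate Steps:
q = 4 (q = -2*(-2 + 0*2) = -2*(-2 + 0) = -2*(-2) = 4)
P(t, Z) = 8 + 4*Z
Q = 0 (Q = 0*0 = 0)
D(h, g) = 4 - h (D(h, g) = (4 - h) + 0 = 4 - h)
P(1, -4)*D(5, -4) - 28 = (8 + 4*(-4))*(4 - 1*5) - 28 = (8 - 16)*(4 - 5) - 28 = -8*(-1) - 28 = 8 - 28 = -20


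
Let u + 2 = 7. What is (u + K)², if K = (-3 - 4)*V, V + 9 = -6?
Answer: 12100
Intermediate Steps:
V = -15 (V = -9 - 6 = -15)
u = 5 (u = -2 + 7 = 5)
K = 105 (K = (-3 - 4)*(-15) = -7*(-15) = 105)
(u + K)² = (5 + 105)² = 110² = 12100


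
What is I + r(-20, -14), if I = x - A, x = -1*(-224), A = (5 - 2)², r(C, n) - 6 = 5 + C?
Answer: 206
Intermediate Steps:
r(C, n) = 11 + C (r(C, n) = 6 + (5 + C) = 11 + C)
A = 9 (A = 3² = 9)
x = 224
I = 215 (I = 224 - 1*9 = 224 - 9 = 215)
I + r(-20, -14) = 215 + (11 - 20) = 215 - 9 = 206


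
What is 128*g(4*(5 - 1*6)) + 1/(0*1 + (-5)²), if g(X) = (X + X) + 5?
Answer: -9599/25 ≈ -383.96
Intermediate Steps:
g(X) = 5 + 2*X (g(X) = 2*X + 5 = 5 + 2*X)
128*g(4*(5 - 1*6)) + 1/(0*1 + (-5)²) = 128*(5 + 2*(4*(5 - 1*6))) + 1/(0*1 + (-5)²) = 128*(5 + 2*(4*(5 - 6))) + 1/(0 + 25) = 128*(5 + 2*(4*(-1))) + 1/25 = 128*(5 + 2*(-4)) + 1/25 = 128*(5 - 8) + 1/25 = 128*(-3) + 1/25 = -384 + 1/25 = -9599/25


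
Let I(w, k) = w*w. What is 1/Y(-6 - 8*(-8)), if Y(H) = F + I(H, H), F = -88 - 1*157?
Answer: 1/3119 ≈ 0.00032062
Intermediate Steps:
I(w, k) = w**2
F = -245 (F = -88 - 157 = -245)
Y(H) = -245 + H**2
1/Y(-6 - 8*(-8)) = 1/(-245 + (-6 - 8*(-8))**2) = 1/(-245 + (-6 + 64)**2) = 1/(-245 + 58**2) = 1/(-245 + 3364) = 1/3119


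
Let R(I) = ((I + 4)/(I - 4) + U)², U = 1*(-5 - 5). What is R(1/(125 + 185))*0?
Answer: 0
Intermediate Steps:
U = -10 (U = 1*(-10) = -10)
R(I) = (-10 + (4 + I)/(-4 + I))² (R(I) = ((I + 4)/(I - 4) - 10)² = ((4 + I)/(-4 + I) - 10)² = (-10 + (4 + I)/(-4 + I))²)
R(1/(125 + 185))*0 = ((44 - 9/(125 + 185))²/(-4 + 1/(125 + 185))²)*0 = ((44 - 9/310)²/(-4 + 1/310)²)*0 = ((44 - 9*1/310)²/(-4 + 1/310)²)*0 = ((44 - 9/310)²/(-1239/310)²)*0 = (96100*(13631/310)²/1535121)*0 = ((96100/1535121)*(185804161/96100))*0 = (185804161/1535121)*0 = 0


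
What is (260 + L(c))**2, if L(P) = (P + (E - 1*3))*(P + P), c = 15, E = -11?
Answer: 84100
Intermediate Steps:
L(P) = 2*P*(-14 + P) (L(P) = (P + (-11 - 1*3))*(P + P) = (P + (-11 - 3))*(2*P) = (P - 14)*(2*P) = (-14 + P)*(2*P) = 2*P*(-14 + P))
(260 + L(c))**2 = (260 + 2*15*(-14 + 15))**2 = (260 + 2*15*1)**2 = (260 + 30)**2 = 290**2 = 84100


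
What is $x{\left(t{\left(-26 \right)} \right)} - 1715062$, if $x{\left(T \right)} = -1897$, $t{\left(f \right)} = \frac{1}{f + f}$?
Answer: $-1716959$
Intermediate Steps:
$t{\left(f \right)} = \frac{1}{2 f}$
$x{\left(t{\left(-26 \right)} \right)} - 1715062 = -1897 - 1715062 = -1716959$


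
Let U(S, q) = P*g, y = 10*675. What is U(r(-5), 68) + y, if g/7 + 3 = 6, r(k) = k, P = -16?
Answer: 6414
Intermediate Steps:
g = 21 (g = -21 + 7*6 = -21 + 42 = 21)
y = 6750
U(S, q) = -336 (U(S, q) = -16*21 = -336)
U(r(-5), 68) + y = -336 + 6750 = 6414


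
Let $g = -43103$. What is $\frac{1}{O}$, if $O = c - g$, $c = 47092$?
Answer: $\frac{1}{90195} \approx 1.1087 \cdot 10^{-5}$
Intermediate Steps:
$O = 90195$ ($O = 47092 - -43103 = 47092 + 43103 = 90195$)
$\frac{1}{O} = \frac{1}{90195}$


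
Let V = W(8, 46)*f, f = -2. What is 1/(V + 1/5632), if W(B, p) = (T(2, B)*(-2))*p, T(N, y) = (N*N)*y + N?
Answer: 5632/35233793 ≈ 0.00015985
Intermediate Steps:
T(N, y) = N + y*N² (T(N, y) = N²*y + N = y*N² + N = N + y*N²)
W(B, p) = p*(-4 - 8*B) (W(B, p) = ((2*(1 + 2*B))*(-2))*p = ((2 + 4*B)*(-2))*p = (-4 - 8*B)*p = p*(-4 - 8*B))
V = 6256 (V = -4*46*(1 + 2*8)*(-2) = -4*46*(1 + 16)*(-2) = -4*46*17*(-2) = -3128*(-2) = 6256)
1/(V + 1/5632) = 1/(6256 + 1/5632) = 1/(35233793/5632) = 5632/35233793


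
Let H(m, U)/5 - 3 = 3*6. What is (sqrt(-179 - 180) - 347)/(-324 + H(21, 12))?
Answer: 347/219 - I*sqrt(359)/219 ≈ 1.5845 - 0.086517*I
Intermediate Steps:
H(m, U) = 105 (H(m, U) = 15 + 5*(3*6) = 15 + 5*18 = 15 + 90 = 105)
(sqrt(-179 - 180) - 347)/(-324 + H(21, 12)) = (sqrt(-179 - 180) - 347)/(-324 + 105) = (sqrt(-359) - 347)/(-219) = (I*sqrt(359) - 347)*(-1/219) = (-347 + I*sqrt(359))*(-1/219) = 347/219 - I*sqrt(359)/219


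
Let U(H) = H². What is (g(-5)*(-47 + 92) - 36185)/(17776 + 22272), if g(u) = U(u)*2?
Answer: -33935/40048 ≈ -0.84736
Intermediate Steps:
g(u) = 2*u² (g(u) = u²*2 = 2*u²)
(g(-5)*(-47 + 92) - 36185)/(17776 + 22272) = ((2*(-5)²)*(-47 + 92) - 36185)/(17776 + 22272) = ((2*25)*45 - 36185)/40048 = (50*45 - 36185)*(1/40048) = (2250 - 36185)*(1/40048) = -33935*1/40048 = -33935/40048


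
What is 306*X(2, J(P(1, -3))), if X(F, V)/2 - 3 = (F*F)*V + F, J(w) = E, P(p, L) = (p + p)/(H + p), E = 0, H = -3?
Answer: 3060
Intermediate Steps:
P(p, L) = 2*p/(-3 + p) (P(p, L) = (p + p)/(-3 + p) = (2*p)/(-3 + p) = 2*p/(-3 + p))
J(w) = 0
X(F, V) = 6 + 2*F + 2*V*F² (X(F, V) = 6 + 2*((F*F)*V + F) = 6 + 2*(F²*V + F) = 6 + 2*(V*F² + F) = 6 + 2*(F + V*F²) = 6 + (2*F + 2*V*F²) = 6 + 2*F + 2*V*F²)
306*X(2, J(P(1, -3))) = 306*(6 + 2*2 + 2*0*2²) = 306*(6 + 4 + 2*0*4) = 306*(6 + 4 + 0) = 306*10 = 3060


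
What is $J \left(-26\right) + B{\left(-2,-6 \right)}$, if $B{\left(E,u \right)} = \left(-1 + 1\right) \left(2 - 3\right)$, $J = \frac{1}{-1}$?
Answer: $26$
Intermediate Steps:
$J = -1$
$B{\left(E,u \right)} = 0$ ($B{\left(E,u \right)} = 0 \left(-1\right) = 0$)
$J \left(-26\right) + B{\left(-2,-6 \right)} = \left(-1\right) \left(-26\right) + 0 = 26 + 0 = 26$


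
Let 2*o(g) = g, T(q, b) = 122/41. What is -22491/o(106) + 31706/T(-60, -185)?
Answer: 33076618/3233 ≈ 10231.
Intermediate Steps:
T(q, b) = 122/41 (T(q, b) = 122*(1/41) = 122/41)
o(g) = g/2
-22491/o(106) + 31706/T(-60, -185) = -22491/((1/2)*106) + 31706/(122/41) = -22491/53 + 31706*(41/122) = -22491*1/53 + 649973/61 = -22491/53 + 649973/61 = 33076618/3233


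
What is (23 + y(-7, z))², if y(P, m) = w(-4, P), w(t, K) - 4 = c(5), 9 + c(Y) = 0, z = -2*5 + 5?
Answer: 324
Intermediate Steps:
z = -5 (z = -10 + 5 = -5)
c(Y) = -9 (c(Y) = -9 + 0 = -9)
w(t, K) = -5 (w(t, K) = 4 - 9 = -5)
y(P, m) = -5
(23 + y(-7, z))² = (23 - 5)² = 18² = 324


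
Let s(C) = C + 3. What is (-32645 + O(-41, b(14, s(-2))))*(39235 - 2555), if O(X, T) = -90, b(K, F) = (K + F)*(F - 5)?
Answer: -1200719800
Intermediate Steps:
s(C) = 3 + C
b(K, F) = (-5 + F)*(F + K) (b(K, F) = (F + K)*(-5 + F) = (-5 + F)*(F + K))
(-32645 + O(-41, b(14, s(-2))))*(39235 - 2555) = (-32645 - 90)*(39235 - 2555) = -32735*36680 = -1200719800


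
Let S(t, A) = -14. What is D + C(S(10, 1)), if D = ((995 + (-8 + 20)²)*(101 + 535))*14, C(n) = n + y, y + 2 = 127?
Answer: 10141767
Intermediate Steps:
y = 125 (y = -2 + 127 = 125)
C(n) = 125 + n (C(n) = n + 125 = 125 + n)
D = 10141656 (D = ((995 + 12²)*636)*14 = ((995 + 144)*636)*14 = (1139*636)*14 = 724404*14 = 10141656)
D + C(S(10, 1)) = 10141656 + (125 - 14) = 10141656 + 111 = 10141767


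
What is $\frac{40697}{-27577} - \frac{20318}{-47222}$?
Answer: $- \frac{680742124}{651120547} \approx -1.0455$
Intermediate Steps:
$\frac{40697}{-27577} - \frac{20318}{-47222} = 40697 \left(- \frac{1}{27577}\right) - - \frac{10159}{23611} = - \frac{40697}{27577} + \frac{10159}{23611} = - \frac{680742124}{651120547}$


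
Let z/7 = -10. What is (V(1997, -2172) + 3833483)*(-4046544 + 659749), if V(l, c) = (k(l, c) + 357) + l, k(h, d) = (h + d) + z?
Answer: -12990363807640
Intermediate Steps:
z = -70 (z = 7*(-10) = -70)
k(h, d) = -70 + d + h (k(h, d) = (h + d) - 70 = (d + h) - 70 = -70 + d + h)
V(l, c) = 287 + c + 2*l (V(l, c) = ((-70 + c + l) + 357) + l = (287 + c + l) + l = 287 + c + 2*l)
(V(1997, -2172) + 3833483)*(-4046544 + 659749) = ((287 - 2172 + 2*1997) + 3833483)*(-4046544 + 659749) = ((287 - 2172 + 3994) + 3833483)*(-3386795) = (2109 + 3833483)*(-3386795) = 3835592*(-3386795) = -12990363807640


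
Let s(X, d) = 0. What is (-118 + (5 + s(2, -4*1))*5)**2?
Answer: 8649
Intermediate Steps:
(-118 + (5 + s(2, -4*1))*5)**2 = (-118 + (5 + 0)*5)**2 = (-118 + 5*5)**2 = (-118 + 25)**2 = (-93)**2 = 8649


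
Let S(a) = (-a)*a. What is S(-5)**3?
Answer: -15625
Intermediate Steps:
S(a) = -a**2
S(-5)**3 = (-1*(-5)**2)**3 = (-1*25)**3 = (-25)**3 = -15625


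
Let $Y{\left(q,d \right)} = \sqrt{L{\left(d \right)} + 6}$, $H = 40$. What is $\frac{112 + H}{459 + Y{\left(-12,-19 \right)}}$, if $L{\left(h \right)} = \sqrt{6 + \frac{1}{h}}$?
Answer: $\frac{152}{459 + \sqrt{6 + \frac{\sqrt{2147}}{19}}} \approx 0.32907$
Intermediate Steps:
$Y{\left(q,d \right)} = \sqrt{6 + \sqrt{6 + \frac{1}{d}}}$ ($Y{\left(q,d \right)} = \sqrt{\sqrt{6 + \frac{1}{d}} + 6} = \sqrt{6 + \sqrt{6 + \frac{1}{d}}}$)
$\frac{112 + H}{459 + Y{\left(-12,-19 \right)}} = \frac{112 + 40}{459 + \sqrt{6 + \sqrt{6 + \frac{1}{-19}}}} = \frac{152}{459 + \sqrt{6 + \sqrt{6 - \frac{1}{19}}}} = \frac{152}{459 + \sqrt{6 + \sqrt{\frac{113}{19}}}} = \frac{152}{459 + \sqrt{6 + \frac{\sqrt{2147}}{19}}}$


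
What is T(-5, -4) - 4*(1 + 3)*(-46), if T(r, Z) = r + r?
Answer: 726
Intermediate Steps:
T(r, Z) = 2*r
T(-5, -4) - 4*(1 + 3)*(-46) = 2*(-5) - 4*(1 + 3)*(-46) = -10 - 4*4*(-46) = -10 - 16*(-46) = -10 + 736 = 726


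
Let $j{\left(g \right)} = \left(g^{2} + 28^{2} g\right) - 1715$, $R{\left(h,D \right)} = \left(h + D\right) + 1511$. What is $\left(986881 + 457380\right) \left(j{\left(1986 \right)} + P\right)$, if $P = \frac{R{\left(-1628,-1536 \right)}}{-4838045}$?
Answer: $\frac{38427239643128539658}{4838045} \approx 7.9427 \cdot 10^{12}$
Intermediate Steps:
$R{\left(h,D \right)} = 1511 + D + h$ ($R{\left(h,D \right)} = \left(D + h\right) + 1511 = 1511 + D + h$)
$P = \frac{1653}{4838045}$ ($P = \frac{1511 - 1536 - 1628}{-4838045} = \left(-1653\right) \left(- \frac{1}{4838045}\right) = \frac{1653}{4838045} \approx 0.00034167$)
$j{\left(g \right)} = -1715 + g^{2} + 784 g$ ($j{\left(g \right)} = \left(g^{2} + 784 g\right) - 1715 = -1715 + g^{2} + 784 g$)
$\left(986881 + 457380\right) \left(j{\left(1986 \right)} + P\right) = \left(986881 + 457380\right) \left(\left(-1715 + 1986^{2} + 784 \cdot 1986\right) + \frac{1653}{4838045}\right) = 1444261 \left(\left(-1715 + 3944196 + 1557024\right) + \frac{1653}{4838045}\right) = 1444261 \left(5499505 + \frac{1653}{4838045}\right) = 1444261 \cdot \frac{26606852669378}{4838045} = \frac{38427239643128539658}{4838045}$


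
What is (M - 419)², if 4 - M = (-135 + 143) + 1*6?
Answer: 184041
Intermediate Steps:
M = -10 (M = 4 - ((-135 + 143) + 1*6) = 4 - (8 + 6) = 4 - 1*14 = 4 - 14 = -10)
(M - 419)² = (-10 - 419)² = (-429)² = 184041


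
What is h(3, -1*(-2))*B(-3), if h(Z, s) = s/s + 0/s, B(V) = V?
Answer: -3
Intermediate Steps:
h(Z, s) = 1 (h(Z, s) = 1 + 0 = 1)
h(3, -1*(-2))*B(-3) = 1*(-3) = -3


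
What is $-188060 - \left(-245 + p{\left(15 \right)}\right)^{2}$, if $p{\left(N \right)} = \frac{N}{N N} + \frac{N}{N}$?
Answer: $- \frac{55701781}{225} \approx -2.4756 \cdot 10^{5}$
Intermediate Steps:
$p{\left(N \right)} = 1 + \frac{1}{N}$ ($p{\left(N \right)} = \frac{N}{N^{2}} + 1 = \frac{1}{N} + 1 = 1 + \frac{1}{N}$)
$-188060 - \left(-245 + p{\left(15 \right)}\right)^{2} = -188060 - \left(-245 + \frac{1 + 15}{15}\right)^{2} = -188060 - \left(-245 + \frac{1}{15} \cdot 16\right)^{2} = -188060 - \left(-245 + \frac{16}{15}\right)^{2} = -188060 - \left(- \frac{3659}{15}\right)^{2} = -188060 - \frac{13388281}{225} = - \frac{55701781}{225}$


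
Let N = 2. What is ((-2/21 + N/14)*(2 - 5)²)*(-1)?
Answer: -3/7 ≈ -0.42857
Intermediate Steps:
((-2/21 + N/14)*(2 - 5)²)*(-1) = ((-2/21 + 2/14)*(2 - 5)²)*(-1) = ((-2*1/21 + 2*(1/14))*(-3)²)*(-1) = ((-2/21 + ⅐)*9)*(-1) = ((1/21)*9)*(-1) = (3/7)*(-1) = -3/7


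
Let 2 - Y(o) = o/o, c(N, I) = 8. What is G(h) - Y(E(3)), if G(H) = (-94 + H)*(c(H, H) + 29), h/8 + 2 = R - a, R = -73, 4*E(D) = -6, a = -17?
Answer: -20647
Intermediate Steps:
E(D) = -3/2 (E(D) = (¼)*(-6) = -3/2)
Y(o) = 1 (Y(o) = 2 - o/o = 2 - 1*1 = 2 - 1 = 1)
h = -464 (h = -16 + 8*(-73 - 1*(-17)) = -16 + 8*(-73 + 17) = -16 + 8*(-56) = -16 - 448 = -464)
G(H) = -3478 + 37*H (G(H) = (-94 + H)*(8 + 29) = (-94 + H)*37 = -3478 + 37*H)
G(h) - Y(E(3)) = (-3478 + 37*(-464)) - 1*1 = (-3478 - 17168) - 1 = -20646 - 1 = -20647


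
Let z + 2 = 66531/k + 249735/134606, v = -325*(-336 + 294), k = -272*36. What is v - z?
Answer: 176477370935/12922176 ≈ 13657.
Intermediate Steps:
k = -9792
v = 13650 (v = -325*(-42) = 13650)
z = -89668535/12922176 (z = -2 + (66531/(-9792) + 249735/134606) = -2 + (66531*(-1/9792) + 249735*(1/134606)) = -2 + (-22177/3264 + 249735/134606) = -2 - 63824183/12922176 = -89668535/12922176 ≈ -6.9391)
v - z = 13650 - 1*(-89668535/12922176) = 13650 + 89668535/12922176 = 176477370935/12922176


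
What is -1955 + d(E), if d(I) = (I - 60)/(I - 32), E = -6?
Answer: -37112/19 ≈ -1953.3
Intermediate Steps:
d(I) = (-60 + I)/(-32 + I)
-1955 + d(E) = -1955 + (-60 - 6)/(-32 - 6) = -1955 - 66/(-38) = -1955 - 1/38*(-66) = -1955 + 33/19 = -37112/19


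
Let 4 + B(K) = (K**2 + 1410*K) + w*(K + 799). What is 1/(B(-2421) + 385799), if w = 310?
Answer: 1/2330606 ≈ 4.2907e-7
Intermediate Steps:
B(K) = 247686 + K**2 + 1720*K (B(K) = -4 + ((K**2 + 1410*K) + 310*(K + 799)) = -4 + ((K**2 + 1410*K) + 310*(799 + K)) = -4 + ((K**2 + 1410*K) + (247690 + 310*K)) = -4 + (247690 + K**2 + 1720*K) = 247686 + K**2 + 1720*K)
1/(B(-2421) + 385799) = 1/((247686 + (-2421)**2 + 1720*(-2421)) + 385799) = 1/((247686 + 5861241 - 4164120) + 385799) = 1/(1944807 + 385799) = 1/2330606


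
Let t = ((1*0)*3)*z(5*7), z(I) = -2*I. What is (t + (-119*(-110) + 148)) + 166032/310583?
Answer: 4111663786/310583 ≈ 13239.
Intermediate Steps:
t = 0 (t = ((1*0)*3)*(-10*7) = (0*3)*(-2*35) = 0*(-70) = 0)
(t + (-119*(-110) + 148)) + 166032/310583 = (0 + (-119*(-110) + 148)) + 166032/310583 = (0 + (13090 + 148)) + 166032*(1/310583) = (0 + 13238) + 166032/310583 = 13238 + 166032/310583 = 4111663786/310583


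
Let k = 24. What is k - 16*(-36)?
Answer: 600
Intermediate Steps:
k - 16*(-36) = 24 - 16*(-36) = 24 + 576 = 600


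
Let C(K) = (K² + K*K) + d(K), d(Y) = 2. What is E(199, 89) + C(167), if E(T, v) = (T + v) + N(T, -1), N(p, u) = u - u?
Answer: 56068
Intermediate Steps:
N(p, u) = 0
E(T, v) = T + v (E(T, v) = (T + v) + 0 = T + v)
C(K) = 2 + 2*K² (C(K) = (K² + K*K) + 2 = (K² + K²) + 2 = 2*K² + 2 = 2 + 2*K²)
E(199, 89) + C(167) = (199 + 89) + (2 + 2*167²) = 288 + (2 + 2*27889) = 288 + (2 + 55778) = 288 + 55780 = 56068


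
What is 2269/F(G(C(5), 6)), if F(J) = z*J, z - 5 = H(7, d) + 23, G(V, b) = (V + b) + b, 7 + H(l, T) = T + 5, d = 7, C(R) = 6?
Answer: 2269/594 ≈ 3.8199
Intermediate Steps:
H(l, T) = -2 + T (H(l, T) = -7 + (T + 5) = -7 + (5 + T) = -2 + T)
G(V, b) = V + 2*b
z = 33 (z = 5 + ((-2 + 7) + 23) = 5 + (5 + 23) = 5 + 28 = 33)
F(J) = 33*J
2269/F(G(C(5), 6)) = 2269/((33*(6 + 2*6))) = 2269/((33*(6 + 12))) = 2269/((33*18)) = 2269/594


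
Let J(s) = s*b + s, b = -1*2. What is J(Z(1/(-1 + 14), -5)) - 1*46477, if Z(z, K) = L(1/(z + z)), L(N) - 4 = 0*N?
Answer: -46481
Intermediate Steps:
b = -2
L(N) = 4 (L(N) = 4 + 0*N = 4 + 0 = 4)
Z(z, K) = 4
J(s) = -s (J(s) = s*(-2) + s = -2*s + s = -s)
J(Z(1/(-1 + 14), -5)) - 1*46477 = -1*4 - 1*46477 = -4 - 46477 = -46481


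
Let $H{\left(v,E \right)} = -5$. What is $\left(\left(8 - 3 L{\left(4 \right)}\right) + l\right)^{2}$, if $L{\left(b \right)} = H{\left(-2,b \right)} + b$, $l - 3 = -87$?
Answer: $5329$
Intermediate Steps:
$l = -84$ ($l = 3 - 87 = -84$)
$L{\left(b \right)} = -5 + b$
$\left(\left(8 - 3 L{\left(4 \right)}\right) + l\right)^{2} = \left(\left(8 - 3 \left(-5 + 4\right)\right) - 84\right)^{2} = \left(\left(8 - -3\right) - 84\right)^{2} = \left(\left(8 + 3\right) - 84\right)^{2} = \left(11 - 84\right)^{2} = \left(-73\right)^{2} = 5329$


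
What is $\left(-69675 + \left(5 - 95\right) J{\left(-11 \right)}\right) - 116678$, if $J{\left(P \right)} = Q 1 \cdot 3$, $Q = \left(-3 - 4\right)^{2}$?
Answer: $-199583$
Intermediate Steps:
$Q = 49$ ($Q = \left(-7\right)^{2} = 49$)
$J{\left(P \right)} = 147$ ($J{\left(P \right)} = 49 \cdot 1 \cdot 3 = 49 \cdot 3 = 147$)
$\left(-69675 + \left(5 - 95\right) J{\left(-11 \right)}\right) - 116678 = \left(-69675 + \left(5 - 95\right) 147\right) - 116678 = \left(-69675 - 13230\right) - 116678 = -82905 - 116678 = -199583$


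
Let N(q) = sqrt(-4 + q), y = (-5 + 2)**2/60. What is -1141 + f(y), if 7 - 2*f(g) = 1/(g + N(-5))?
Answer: -2736845/2406 + 200*I/1203 ≈ -1137.5 + 0.16625*I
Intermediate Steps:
y = 3/20 (y = (-3)**2*(1/60) = 9*(1/60) = 3/20 ≈ 0.15000)
f(g) = 7/2 - 1/(2*(g + 3*I)) (f(g) = 7/2 - 1/(2*(g + sqrt(-4 - 5))) = 7/2 - 1/(2*(g + sqrt(-9))) = 7/2 - 1/(2*(g + 3*I)))
-1141 + f(y) = -1141 + (-1 + 7*(3/20) + 21*I)/(2*(3/20 + 3*I)) = -1141 + (400*(3/20 - 3*I)/3609)*(-1 + 21/20 + 21*I)/2 = -1141 + (400*(3/20 - 3*I)/3609)*(1/20 + 21*I)/2 = -1141 + 200*(1/20 + 21*I)*(3/20 - 3*I)/3609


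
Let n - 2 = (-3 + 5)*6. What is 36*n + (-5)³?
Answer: 379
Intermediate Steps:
n = 14 (n = 2 + (-3 + 5)*6 = 2 + 2*6 = 2 + 12 = 14)
36*n + (-5)³ = 36*14 + (-5)³ = 504 - 125 = 379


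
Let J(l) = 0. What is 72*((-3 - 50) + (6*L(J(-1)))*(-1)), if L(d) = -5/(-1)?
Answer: -5976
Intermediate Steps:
L(d) = 5 (L(d) = -5*(-1) = 5)
72*((-3 - 50) + (6*L(J(-1)))*(-1)) = 72*((-3 - 50) + (6*5)*(-1)) = 72*(-53 + 30*(-1)) = 72*(-53 - 30) = 72*(-83) = -5976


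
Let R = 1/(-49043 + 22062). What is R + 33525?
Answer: 904538024/26981 ≈ 33525.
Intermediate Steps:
R = -1/26981 (R = 1/(-26981) = -1/26981 ≈ -3.7063e-5)
R + 33525 = -1/26981 + 33525 = 904538024/26981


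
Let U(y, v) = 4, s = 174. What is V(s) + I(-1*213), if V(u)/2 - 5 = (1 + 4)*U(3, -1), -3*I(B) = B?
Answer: 121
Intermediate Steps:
I(B) = -B/3
V(u) = 50 (V(u) = 10 + 2*((1 + 4)*4) = 10 + 2*(5*4) = 10 + 2*20 = 10 + 40 = 50)
V(s) + I(-1*213) = 50 - (-1)*213/3 = 50 - ⅓*(-213) = 50 + 71 = 121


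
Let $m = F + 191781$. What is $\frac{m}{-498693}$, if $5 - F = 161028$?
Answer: $- \frac{2366}{38361} \approx -0.061677$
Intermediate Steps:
$F = -161023$ ($F = 5 - 161028 = -161023$)
$m = 30758$ ($m = -161023 + 191781 = 30758$)
$\frac{m}{-498693} = \frac{30758}{-498693} = 30758 \left(- \frac{1}{498693}\right) = - \frac{2366}{38361}$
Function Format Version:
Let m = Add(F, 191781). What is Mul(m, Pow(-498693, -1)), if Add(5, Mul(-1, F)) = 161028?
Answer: Rational(-2366, 38361) ≈ -0.061677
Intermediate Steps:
F = -161023 (F = Add(5, Mul(-1, 161028)) = Add(5, -161028) = -161023)
m = 30758 (m = Add(-161023, 191781) = 30758)
Mul(m, Pow(-498693, -1)) = Mul(30758, Pow(-498693, -1)) = Mul(30758, Rational(-1, 498693)) = Rational(-2366, 38361)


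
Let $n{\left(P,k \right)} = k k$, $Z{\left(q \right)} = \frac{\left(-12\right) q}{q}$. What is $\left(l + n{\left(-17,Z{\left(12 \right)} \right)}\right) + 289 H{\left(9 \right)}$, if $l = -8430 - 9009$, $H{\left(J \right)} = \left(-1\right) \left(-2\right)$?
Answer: $-16717$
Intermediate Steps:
$Z{\left(q \right)} = -12$
$n{\left(P,k \right)} = k^{2}$
$H{\left(J \right)} = 2$
$l = -17439$
$\left(l + n{\left(-17,Z{\left(12 \right)} \right)}\right) + 289 H{\left(9 \right)} = \left(-17439 + \left(-12\right)^{2}\right) + 289 \cdot 2 = \left(-17439 + 144\right) + 578 = -17295 + 578 = -16717$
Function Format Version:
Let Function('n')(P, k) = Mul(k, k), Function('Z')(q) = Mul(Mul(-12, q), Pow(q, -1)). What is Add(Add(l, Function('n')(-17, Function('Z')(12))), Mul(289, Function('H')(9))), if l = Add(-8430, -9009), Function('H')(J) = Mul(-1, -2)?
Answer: -16717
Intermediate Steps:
Function('Z')(q) = -12
Function('n')(P, k) = Pow(k, 2)
Function('H')(J) = 2
l = -17439
Add(Add(l, Function('n')(-17, Function('Z')(12))), Mul(289, Function('H')(9))) = Add(Add(-17439, Pow(-12, 2)), Mul(289, 2)) = Add(Add(-17439, 144), 578) = Add(-17295, 578) = -16717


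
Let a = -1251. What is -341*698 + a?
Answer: -239269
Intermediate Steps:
-341*698 + a = -341*698 - 1251 = -238018 - 1251 = -239269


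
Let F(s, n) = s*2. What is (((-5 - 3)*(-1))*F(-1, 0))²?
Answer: 256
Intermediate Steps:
F(s, n) = 2*s
(((-5 - 3)*(-1))*F(-1, 0))² = (((-5 - 3)*(-1))*(2*(-1)))² = (-8*(-1)*(-2))² = (8*(-2))² = (-16)² = 256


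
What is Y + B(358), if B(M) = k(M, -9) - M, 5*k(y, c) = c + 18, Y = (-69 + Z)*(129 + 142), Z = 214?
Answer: 194694/5 ≈ 38939.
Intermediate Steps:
Y = 39295 (Y = (-69 + 214)*(129 + 142) = 145*271 = 39295)
k(y, c) = 18/5 + c/5 (k(y, c) = (c + 18)/5 = (18 + c)/5 = 18/5 + c/5)
B(M) = 9/5 - M (B(M) = (18/5 + (⅕)*(-9)) - M = (18/5 - 9/5) - M = 9/5 - M)
Y + B(358) = 39295 + (9/5 - 1*358) = 39295 + (9/5 - 358) = 39295 - 1781/5 = 194694/5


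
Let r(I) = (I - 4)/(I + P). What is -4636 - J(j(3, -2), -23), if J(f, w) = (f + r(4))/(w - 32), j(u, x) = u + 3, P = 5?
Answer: -254974/55 ≈ -4635.9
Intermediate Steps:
r(I) = (-4 + I)/(5 + I) (r(I) = (I - 4)/(I + 5) = (-4 + I)/(5 + I))
j(u, x) = 3 + u
J(f, w) = f/(-32 + w) (J(f, w) = (f + (-4 + 4)/(5 + 4))/(w - 32) = (f + 0/9)/(-32 + w) = (f + (⅑)*0)/(-32 + w) = (f + 0)/(-32 + w) = f/(-32 + w))
-4636 - J(j(3, -2), -23) = -4636 - (3 + 3)/(-32 - 23) = -4636 - 6/(-55) = -4636 - 6*(-1)/55 = -4636 - 1*(-6/55) = -4636 + 6/55 = -254974/55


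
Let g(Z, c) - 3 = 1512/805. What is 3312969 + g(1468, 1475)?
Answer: 380991996/115 ≈ 3.3130e+6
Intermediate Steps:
g(Z, c) = 561/115 (g(Z, c) = 3 + 1512/805 = 3 + 1512*(1/805) = 3 + 216/115 = 561/115)
3312969 + g(1468, 1475) = 3312969 + 561/115 = 380991996/115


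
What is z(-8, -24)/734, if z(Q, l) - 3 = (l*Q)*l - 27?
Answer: -2316/367 ≈ -6.3106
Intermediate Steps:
z(Q, l) = -24 + Q*l**2 (z(Q, l) = 3 + ((l*Q)*l - 27) = 3 + ((Q*l)*l - 27) = 3 + (Q*l**2 - 27) = 3 + (-27 + Q*l**2) = -24 + Q*l**2)
z(-8, -24)/734 = (-24 - 8*(-24)**2)/734 = (-24 - 8*576)*(1/734) = (-24 - 4608)*(1/734) = -4632*1/734 = -2316/367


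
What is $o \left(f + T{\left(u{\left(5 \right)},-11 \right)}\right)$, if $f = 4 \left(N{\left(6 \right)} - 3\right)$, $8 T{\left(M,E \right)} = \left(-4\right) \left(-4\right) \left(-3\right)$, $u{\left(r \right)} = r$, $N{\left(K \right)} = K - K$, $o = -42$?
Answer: $756$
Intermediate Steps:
$N{\left(K \right)} = 0$
$T{\left(M,E \right)} = -6$ ($T{\left(M,E \right)} = \frac{\left(-4\right) \left(-4\right) \left(-3\right)}{8} = \frac{16 \left(-3\right)}{8} = \frac{1}{8} \left(-48\right) = -6$)
$f = -12$ ($f = 4 \left(0 - 3\right) = 4 \left(-3\right) = -12$)
$o \left(f + T{\left(u{\left(5 \right)},-11 \right)}\right) = - 42 \left(-12 - 6\right) = \left(-42\right) \left(-18\right) = 756$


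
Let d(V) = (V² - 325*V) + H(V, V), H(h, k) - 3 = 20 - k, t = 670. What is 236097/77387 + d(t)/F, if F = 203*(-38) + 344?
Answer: -16097900771/570342190 ≈ -28.225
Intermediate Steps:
H(h, k) = 23 - k (H(h, k) = 3 + (20 - k) = 23 - k)
F = -7370 (F = -7714 + 344 = -7370)
d(V) = 23 + V² - 326*V (d(V) = (V² - 325*V) + (23 - V) = 23 + V² - 326*V)
236097/77387 + d(t)/F = 236097/77387 + (23 + 670² - 326*670)/(-7370) = 236097*(1/77387) + (23 + 448900 - 218420)*(-1/7370) = 236097/77387 + 230503*(-1/7370) = 236097/77387 - 230503/7370 = -16097900771/570342190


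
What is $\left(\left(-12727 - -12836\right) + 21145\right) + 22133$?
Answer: $43387$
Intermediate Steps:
$\left(\left(-12727 - -12836\right) + 21145\right) + 22133 = \left(\left(-12727 + 12836\right) + 21145\right) + 22133 = \left(109 + 21145\right) + 22133 = 21254 + 22133 = 43387$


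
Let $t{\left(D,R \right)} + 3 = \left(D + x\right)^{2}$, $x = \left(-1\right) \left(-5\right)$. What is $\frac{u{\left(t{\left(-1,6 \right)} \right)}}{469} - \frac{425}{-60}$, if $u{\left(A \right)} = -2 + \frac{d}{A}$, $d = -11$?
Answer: $\frac{517801}{73164} \approx 7.0773$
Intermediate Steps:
$x = 5$
$t{\left(D,R \right)} = -3 + \left(5 + D\right)^{2}$ ($t{\left(D,R \right)} = -3 + \left(D + 5\right)^{2} = -3 + \left(5 + D\right)^{2}$)
$u{\left(A \right)} = -2 - \frac{11}{A}$
$\frac{u{\left(t{\left(-1,6 \right)} \right)}}{469} - \frac{425}{-60} = \frac{-2 - \frac{11}{-3 + \left(5 - 1\right)^{2}}}{469} - \frac{425}{-60} = \left(-2 - \frac{11}{-3 + 4^{2}}\right) \frac{1}{469} - - \frac{85}{12} = \left(-2 - \frac{11}{-3 + 16}\right) \frac{1}{469} + \frac{85}{12} = \left(-2 - \frac{11}{13}\right) \frac{1}{469} + \frac{85}{12} = \left(- \frac{37}{13}\right) \frac{1}{469} + \frac{85}{12} = - \frac{37}{6097} + \frac{85}{12} = \frac{517801}{73164}$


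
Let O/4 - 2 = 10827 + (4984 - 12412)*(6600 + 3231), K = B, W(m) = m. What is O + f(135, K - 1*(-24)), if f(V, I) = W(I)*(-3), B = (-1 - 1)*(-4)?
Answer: -292055452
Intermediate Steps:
B = 8 (B = -2*(-4) = 8)
K = 8
f(V, I) = -3*I (f(V, I) = I*(-3) = -3*I)
O = -292055356 (O = 8 + 4*(10827 + (4984 - 12412)*(6600 + 3231)) = 8 + 4*(10827 - 7428*9831) = 8 + 4*(10827 - 73024668) = 8 + 4*(-73013841) = 8 - 292055364 = -292055356)
O + f(135, K - 1*(-24)) = -292055356 - 3*(8 - 1*(-24)) = -292055356 - 3*(8 + 24) = -292055356 - 3*32 = -292055356 - 96 = -292055452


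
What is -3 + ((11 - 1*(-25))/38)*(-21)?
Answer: -435/19 ≈ -22.895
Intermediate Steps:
-3 + ((11 - 1*(-25))/38)*(-21) = -3 + ((11 + 25)*(1/38))*(-21) = -3 + (36*(1/38))*(-21) = -3 + (18/19)*(-21) = -3 - 378/19 = -435/19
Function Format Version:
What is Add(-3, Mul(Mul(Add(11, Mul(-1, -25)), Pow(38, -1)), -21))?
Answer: Rational(-435, 19) ≈ -22.895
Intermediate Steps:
Add(-3, Mul(Mul(Add(11, Mul(-1, -25)), Pow(38, -1)), -21)) = Add(-3, Mul(Mul(Add(11, 25), Rational(1, 38)), -21)) = Add(-3, Mul(Mul(36, Rational(1, 38)), -21)) = Add(-3, Mul(Rational(18, 19), -21)) = Add(-3, Rational(-378, 19)) = Rational(-435, 19)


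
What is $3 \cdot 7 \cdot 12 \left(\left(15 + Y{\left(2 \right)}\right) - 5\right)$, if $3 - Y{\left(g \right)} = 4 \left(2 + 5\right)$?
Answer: $-3780$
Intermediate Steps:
$Y{\left(g \right)} = -25$ ($Y{\left(g \right)} = 3 - 4 \left(2 + 5\right) = 3 - 4 \cdot 7 = 3 - 28 = -25$)
$3 \cdot 7 \cdot 12 \left(\left(15 + Y{\left(2 \right)}\right) - 5\right) = 3 \cdot 7 \cdot 12 \left(\left(15 - 25\right) - 5\right) = 21 \cdot 12 \left(-10 - 5\right) = 252 \left(-15\right) = -3780$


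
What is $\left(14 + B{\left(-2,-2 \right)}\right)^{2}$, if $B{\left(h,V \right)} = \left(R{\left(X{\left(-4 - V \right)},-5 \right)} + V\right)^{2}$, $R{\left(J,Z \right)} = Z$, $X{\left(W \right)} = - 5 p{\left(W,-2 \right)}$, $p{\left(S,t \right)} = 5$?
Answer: $3969$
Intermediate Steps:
$X{\left(W \right)} = -25$ ($X{\left(W \right)} = \left(-5\right) 5 = -25$)
$B{\left(h,V \right)} = \left(-5 + V\right)^{2}$
$\left(14 + B{\left(-2,-2 \right)}\right)^{2} = \left(14 + \left(-5 - 2\right)^{2}\right)^{2} = \left(14 + \left(-7\right)^{2}\right)^{2} = \left(14 + 49\right)^{2} = 63^{2} = 3969$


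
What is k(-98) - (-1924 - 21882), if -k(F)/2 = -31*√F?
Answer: 23806 + 434*I*√2 ≈ 23806.0 + 613.77*I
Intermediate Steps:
k(F) = 62*√F (k(F) = -(-62)*√F = 62*√F)
k(-98) - (-1924 - 21882) = 62*√(-98) - (-1924 - 21882) = 62*(7*I*√2) - 1*(-23806) = 434*I*√2 + 23806 = 23806 + 434*I*√2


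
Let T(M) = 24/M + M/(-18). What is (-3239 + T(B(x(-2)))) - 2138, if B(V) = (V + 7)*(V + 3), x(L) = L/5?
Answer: -115327099/21450 ≈ -5376.6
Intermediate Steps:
x(L) = L/5 (x(L) = L*(1/5) = L/5)
B(V) = (3 + V)*(7 + V) (B(V) = (7 + V)*(3 + V) = (3 + V)*(7 + V))
T(M) = 24/M - M/18 (T(M) = 24/M + M*(-1/18) = 24/M - M/18)
(-3239 + T(B(x(-2)))) - 2138 = (-3239 + (24/(21 + ((1/5)*(-2))**2 + 10*((1/5)*(-2))) - (21 + ((1/5)*(-2))**2 + 10*((1/5)*(-2)))/18)) - 2138 = (-3239 + (24/(21 + (-2/5)**2 + 10*(-2/5)) - (21 + (-2/5)**2 + 10*(-2/5))/18)) - 2138 = (-3239 + (24/(21 + 4/25 - 4) - (21 + 4/25 - 4)/18)) - 2138 = (-3239 + (24/(429/25) - 1/18*429/25)) - 2138 = (-3239 + (24*(25/429) - 143/150)) - 2138 = (-3239 + (200/143 - 143/150)) - 2138 = (-3239 + 9551/21450) - 2138 = -69466999/21450 - 2138 = -115327099/21450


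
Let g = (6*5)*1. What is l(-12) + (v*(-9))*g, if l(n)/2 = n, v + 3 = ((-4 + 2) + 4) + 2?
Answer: -294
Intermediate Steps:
v = 1 (v = -3 + (((-4 + 2) + 4) + 2) = -3 + ((-2 + 4) + 2) = -3 + (2 + 2) = -3 + 4 = 1)
l(n) = 2*n
g = 30 (g = 30*1 = 30)
l(-12) + (v*(-9))*g = 2*(-12) + (1*(-9))*30 = -24 - 9*30 = -24 - 270 = -294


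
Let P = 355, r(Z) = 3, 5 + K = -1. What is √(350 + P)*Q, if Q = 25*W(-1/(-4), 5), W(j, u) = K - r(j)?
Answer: -225*√705 ≈ -5974.2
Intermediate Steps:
K = -6 (K = -5 - 1 = -6)
W(j, u) = -9 (W(j, u) = -6 - 1*3 = -6 - 3 = -9)
Q = -225 (Q = 25*(-9) = -225)
√(350 + P)*Q = √(350 + 355)*(-225) = √705*(-225) = -225*√705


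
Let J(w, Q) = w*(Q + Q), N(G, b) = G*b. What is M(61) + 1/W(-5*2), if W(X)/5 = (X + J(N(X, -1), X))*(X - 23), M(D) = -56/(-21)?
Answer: 92401/34650 ≈ 2.6667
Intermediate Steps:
M(D) = 8/3 (M(D) = -56*(-1/21) = 8/3)
J(w, Q) = 2*Q*w (J(w, Q) = w*(2*Q) = 2*Q*w)
W(X) = 5*(-23 + X)*(X - 2*X**2) (W(X) = 5*((X + 2*X*(X*(-1)))*(X - 23)) = 5*((X + 2*X*(-X))*(-23 + X)) = 5*((X - 2*X**2)*(-23 + X)) = 5*((-23 + X)*(X - 2*X**2)) = 5*(-23 + X)*(X - 2*X**2))
M(61) + 1/W(-5*2) = 8/3 + 1/(5*(-5*2)*(-23 - 2*(-5*2)**2 + 47*(-5*2))) = 8/3 + 1/(5*(-10)*(-23 - 2*(-10)**2 + 47*(-10))) = 8/3 + 1/(5*(-10)*(-23 - 2*100 - 470)) = 8/3 + 1/(5*(-10)*(-23 - 200 - 470)) = 8/3 + 1/(5*(-10)*(-693)) = 8/3 + 1/34650 = 92401/34650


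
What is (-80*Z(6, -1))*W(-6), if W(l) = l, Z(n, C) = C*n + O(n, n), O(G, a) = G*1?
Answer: 0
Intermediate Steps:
O(G, a) = G
Z(n, C) = n + C*n (Z(n, C) = C*n + n = n + C*n)
(-80*Z(6, -1))*W(-6) = -480*(1 - 1)*(-6) = -480*0*(-6) = -80*0*(-6) = 0*(-6) = 0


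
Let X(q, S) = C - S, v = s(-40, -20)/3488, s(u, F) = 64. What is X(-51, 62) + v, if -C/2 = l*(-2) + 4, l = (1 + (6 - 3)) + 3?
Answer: -4576/109 ≈ -41.982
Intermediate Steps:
l = 7 (l = (1 + 3) + 3 = 4 + 3 = 7)
C = 20 (C = -2*(7*(-2) + 4) = -2*(-14 + 4) = -2*(-10) = 20)
v = 2/109 (v = 64/3488 = 64*(1/3488) = 2/109 ≈ 0.018349)
X(q, S) = 20 - S
X(-51, 62) + v = (20 - 1*62) + 2/109 = (20 - 62) + 2/109 = -42 + 2/109 = -4576/109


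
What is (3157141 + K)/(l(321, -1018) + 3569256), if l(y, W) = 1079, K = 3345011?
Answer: 6502152/3570335 ≈ 1.8212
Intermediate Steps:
(3157141 + K)/(l(321, -1018) + 3569256) = (3157141 + 3345011)/(1079 + 3569256) = 6502152/3570335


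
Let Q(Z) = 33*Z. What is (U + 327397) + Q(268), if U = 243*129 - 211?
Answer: 367377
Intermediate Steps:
U = 31136 (U = 31347 - 211 = 31136)
(U + 327397) + Q(268) = (31136 + 327397) + 33*268 = 358533 + 8844 = 367377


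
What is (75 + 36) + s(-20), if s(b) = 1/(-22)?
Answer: 2441/22 ≈ 110.95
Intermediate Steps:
s(b) = -1/22
(75 + 36) + s(-20) = (75 + 36) - 1/22 = 111 - 1/22 = 2441/22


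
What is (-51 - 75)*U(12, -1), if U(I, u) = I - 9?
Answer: -378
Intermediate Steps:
U(I, u) = -9 + I
(-51 - 75)*U(12, -1) = (-51 - 75)*(-9 + 12) = -126*3 = -378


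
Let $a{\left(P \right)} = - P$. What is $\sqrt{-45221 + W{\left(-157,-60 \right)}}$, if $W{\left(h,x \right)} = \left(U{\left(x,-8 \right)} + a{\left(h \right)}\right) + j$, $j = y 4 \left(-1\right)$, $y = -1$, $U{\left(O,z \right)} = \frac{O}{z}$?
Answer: $\frac{i \sqrt{180210}}{2} \approx 212.26 i$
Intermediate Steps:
$j = 4$ ($j = \left(-1\right) 4 \left(-1\right) = \left(-4\right) \left(-1\right) = 4$)
$W{\left(h,x \right)} = 4 - h - \frac{x}{8}$ ($W{\left(h,x \right)} = \left(\frac{x}{-8} - h\right) + 4 = \left(x \left(- \frac{1}{8}\right) - h\right) + 4 = \left(- \frac{x}{8} - h\right) + 4 = \left(- h - \frac{x}{8}\right) + 4 = 4 - h - \frac{x}{8}$)
$\sqrt{-45221 + W{\left(-157,-60 \right)}} = \sqrt{-45221 - - \frac{337}{2}} = \sqrt{-45221 + \left(4 + 157 + \frac{15}{2}\right)} = \sqrt{-45221 + \frac{337}{2}} = \sqrt{- \frac{90105}{2}} = \frac{i \sqrt{180210}}{2}$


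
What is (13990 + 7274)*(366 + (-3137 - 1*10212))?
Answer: -276070512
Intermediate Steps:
(13990 + 7274)*(366 + (-3137 - 1*10212)) = 21264*(366 + (-3137 - 10212)) = 21264*(366 - 13349) = 21264*(-12983) = -276070512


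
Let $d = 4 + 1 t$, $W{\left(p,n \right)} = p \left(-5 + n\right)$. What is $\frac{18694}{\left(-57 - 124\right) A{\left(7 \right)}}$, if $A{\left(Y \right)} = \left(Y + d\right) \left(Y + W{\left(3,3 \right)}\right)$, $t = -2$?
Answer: $- \frac{18694}{1629} \approx -11.476$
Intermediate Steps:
$d = 2$ ($d = 4 + 1 \left(-2\right) = 4 - 2 = 2$)
$A{\left(Y \right)} = \left(-6 + Y\right) \left(2 + Y\right)$ ($A{\left(Y \right)} = \left(Y + 2\right) \left(Y + 3 \left(-5 + 3\right)\right) = \left(2 + Y\right) \left(Y + 3 \left(-2\right)\right) = \left(2 + Y\right) \left(Y - 6\right) = \left(2 + Y\right) \left(-6 + Y\right) = \left(-6 + Y\right) \left(2 + Y\right)$)
$\frac{18694}{\left(-57 - 124\right) A{\left(7 \right)}} = \frac{18694}{\left(-57 - 124\right) \left(-12 + 7^{2} - 28\right)} = \frac{18694}{\left(-181\right) \left(-12 + 49 - 28\right)} = \frac{18694}{\left(-181\right) 9} = \frac{18694}{-1629} = 18694 \left(- \frac{1}{1629}\right) = - \frac{18694}{1629}$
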